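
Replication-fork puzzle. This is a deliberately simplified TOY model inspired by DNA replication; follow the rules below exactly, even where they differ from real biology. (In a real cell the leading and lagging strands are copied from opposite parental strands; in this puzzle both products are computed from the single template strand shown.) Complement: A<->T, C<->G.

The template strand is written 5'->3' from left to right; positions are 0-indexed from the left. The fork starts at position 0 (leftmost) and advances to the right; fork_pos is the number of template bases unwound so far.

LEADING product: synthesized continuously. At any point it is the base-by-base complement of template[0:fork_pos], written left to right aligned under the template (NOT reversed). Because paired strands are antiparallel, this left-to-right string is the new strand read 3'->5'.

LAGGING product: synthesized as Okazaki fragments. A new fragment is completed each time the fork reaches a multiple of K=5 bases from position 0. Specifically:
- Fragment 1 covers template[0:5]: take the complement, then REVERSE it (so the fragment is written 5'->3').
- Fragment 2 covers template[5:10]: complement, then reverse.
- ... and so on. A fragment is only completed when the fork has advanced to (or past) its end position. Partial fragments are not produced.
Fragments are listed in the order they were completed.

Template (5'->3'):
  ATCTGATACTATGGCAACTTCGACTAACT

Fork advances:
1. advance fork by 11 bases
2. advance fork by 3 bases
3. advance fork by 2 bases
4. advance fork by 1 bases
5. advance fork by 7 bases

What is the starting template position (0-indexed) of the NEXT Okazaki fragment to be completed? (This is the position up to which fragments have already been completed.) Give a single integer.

Step 1: advance 11 -> fork_pos = 0 + 11 = 11. Reached multiple(s) of 5: 5, 10 -> fragments 1-2 completed (2 total).
Step 2: advance 3 -> fork_pos = 11 + 3 = 14. Next multiple of 5 is 15 (not reached); still 2 fragment(s).
Step 3: advance 2 -> fork_pos = 14 + 2 = 16. Reached multiple(s) of 5: 15 -> fragment 3 completed (3 total).
Step 4: advance 1 -> fork_pos = 16 + 1 = 17. Next multiple of 5 is 20 (not reached); still 3 fragment(s).
Step 5: advance 7 -> fork_pos = 17 + 7 = 24. Reached multiple(s) of 5: 20 -> fragment 4 completed (4 total).
4 fragment(s) completed, covering template[0:20] (4 x 5 = 20). The next fragment, fragment 5, covers template[20:25], so it starts at position 20.

Answer: 20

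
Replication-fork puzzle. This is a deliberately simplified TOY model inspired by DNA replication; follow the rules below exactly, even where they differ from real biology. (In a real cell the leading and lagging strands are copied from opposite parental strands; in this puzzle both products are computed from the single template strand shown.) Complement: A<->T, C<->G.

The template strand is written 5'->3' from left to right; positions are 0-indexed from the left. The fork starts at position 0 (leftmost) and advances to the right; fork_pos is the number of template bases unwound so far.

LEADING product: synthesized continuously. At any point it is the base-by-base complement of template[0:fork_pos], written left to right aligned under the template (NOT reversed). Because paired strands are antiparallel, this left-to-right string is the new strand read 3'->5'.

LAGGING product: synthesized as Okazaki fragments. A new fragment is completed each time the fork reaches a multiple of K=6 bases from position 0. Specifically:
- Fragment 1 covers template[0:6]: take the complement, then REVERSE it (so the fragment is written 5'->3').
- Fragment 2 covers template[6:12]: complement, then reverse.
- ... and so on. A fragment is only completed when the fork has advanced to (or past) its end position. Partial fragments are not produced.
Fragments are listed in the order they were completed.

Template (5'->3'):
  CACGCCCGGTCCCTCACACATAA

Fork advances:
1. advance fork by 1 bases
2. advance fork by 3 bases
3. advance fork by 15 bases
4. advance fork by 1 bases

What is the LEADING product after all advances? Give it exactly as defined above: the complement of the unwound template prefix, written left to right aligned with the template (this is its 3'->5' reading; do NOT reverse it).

Answer: GTGCGGGCCAGGGAGTGTGT

Derivation:
Step 1: advance 1 -> fork_pos = 0 + 1 = 1.
Step 2: advance 3 -> fork_pos = 1 + 3 = 4.
Step 3: advance 15 -> fork_pos = 4 + 15 = 19.
Step 4: advance 1 -> fork_pos = 19 + 1 = 20.
Unwound prefix: template[0:20] = CACGCCCGGTCCCTCACACA
Complement it base by base (A<->T, C<->G), keeping left-to-right order:
  [0:5] CACGC -> GTGCG
  [5:10] CCGGT -> GGCCA
  [10:15] CCCTC -> GGGAG
  [15:20] ACACA -> TGTGT
Concatenate: GTGCGGGCCAGGGAGTGTGT (length 20; written aligned with the template, i.e. 3'->5').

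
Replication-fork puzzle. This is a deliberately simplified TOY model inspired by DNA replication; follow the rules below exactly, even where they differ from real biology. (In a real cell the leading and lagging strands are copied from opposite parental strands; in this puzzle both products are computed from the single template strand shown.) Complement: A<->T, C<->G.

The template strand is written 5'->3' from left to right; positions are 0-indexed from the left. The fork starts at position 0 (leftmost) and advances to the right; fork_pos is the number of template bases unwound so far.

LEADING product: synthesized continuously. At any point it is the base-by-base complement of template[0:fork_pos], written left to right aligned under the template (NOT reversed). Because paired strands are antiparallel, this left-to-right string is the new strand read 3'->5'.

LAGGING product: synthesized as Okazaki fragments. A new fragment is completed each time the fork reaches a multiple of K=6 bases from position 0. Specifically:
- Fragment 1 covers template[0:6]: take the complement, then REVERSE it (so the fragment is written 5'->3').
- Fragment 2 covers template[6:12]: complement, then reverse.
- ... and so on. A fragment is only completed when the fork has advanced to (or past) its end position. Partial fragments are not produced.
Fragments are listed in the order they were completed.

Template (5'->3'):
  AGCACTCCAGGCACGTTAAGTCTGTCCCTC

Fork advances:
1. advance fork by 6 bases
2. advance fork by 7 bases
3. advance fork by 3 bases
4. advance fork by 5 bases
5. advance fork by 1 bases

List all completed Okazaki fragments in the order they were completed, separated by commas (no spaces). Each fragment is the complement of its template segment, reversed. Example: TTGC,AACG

Step 1: advance 6 -> fork_pos = 0 + 6 = 6. Reached multiple(s) of 6: 6 -> fragment 1 completed (1 total).
Step 2: advance 7 -> fork_pos = 6 + 7 = 13. Reached multiple(s) of 6: 12 -> fragment 2 completed (2 total).
Step 3: advance 3 -> fork_pos = 13 + 3 = 16. Next multiple of 6 is 18 (not reached); still 2 fragment(s).
Step 4: advance 5 -> fork_pos = 16 + 5 = 21. Reached multiple(s) of 6: 18 -> fragment 3 completed (3 total).
Step 5: advance 1 -> fork_pos = 21 + 1 = 22. Next multiple of 6 is 24 (not reached); still 3 fragment(s).
Final fork_pos = 22, so 3 fragment(s) are complete. Build each: template segment -> complement -> reverse.
Fragment 1: template[0:6] = AGCACT -> complement TCGTGA -> reversed AGTGCT
Fragment 2: template[6:12] = CCAGGC -> complement GGTCCG -> reversed GCCTGG
Fragment 3: template[12:18] = ACGTTA -> complement TGCAAT -> reversed TAACGT

Answer: AGTGCT,GCCTGG,TAACGT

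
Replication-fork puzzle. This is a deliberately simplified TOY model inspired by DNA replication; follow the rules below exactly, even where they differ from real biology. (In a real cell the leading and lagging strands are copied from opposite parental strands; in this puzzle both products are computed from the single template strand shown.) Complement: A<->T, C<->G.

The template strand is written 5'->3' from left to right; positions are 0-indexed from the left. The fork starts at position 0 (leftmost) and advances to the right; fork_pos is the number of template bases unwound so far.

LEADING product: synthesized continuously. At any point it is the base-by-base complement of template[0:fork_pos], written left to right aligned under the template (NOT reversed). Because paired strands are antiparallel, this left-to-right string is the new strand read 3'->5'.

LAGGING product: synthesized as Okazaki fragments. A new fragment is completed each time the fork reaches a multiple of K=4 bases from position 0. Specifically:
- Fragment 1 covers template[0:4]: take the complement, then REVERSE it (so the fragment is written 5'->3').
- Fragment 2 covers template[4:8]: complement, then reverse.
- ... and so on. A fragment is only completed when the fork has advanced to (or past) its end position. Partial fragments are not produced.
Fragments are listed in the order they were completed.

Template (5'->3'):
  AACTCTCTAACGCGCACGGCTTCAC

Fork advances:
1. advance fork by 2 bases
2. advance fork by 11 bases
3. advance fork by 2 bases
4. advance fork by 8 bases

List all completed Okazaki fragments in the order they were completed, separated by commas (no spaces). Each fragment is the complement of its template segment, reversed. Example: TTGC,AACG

Answer: AGTT,AGAG,CGTT,TGCG,GCCG

Derivation:
Step 1: advance 2 -> fork_pos = 0 + 2 = 2. Next multiple of 4 is 4 (not reached); still 0 fragment(s).
Step 2: advance 11 -> fork_pos = 2 + 11 = 13. Reached multiple(s) of 4: 4, 8, 12 -> fragments 1-3 completed (3 total).
Step 3: advance 2 -> fork_pos = 13 + 2 = 15. Next multiple of 4 is 16 (not reached); still 3 fragment(s).
Step 4: advance 8 -> fork_pos = 15 + 8 = 23. Reached multiple(s) of 4: 16, 20 -> fragments 4-5 completed (5 total).
Final fork_pos = 23, so 5 fragment(s) are complete. Build each: template segment -> complement -> reverse.
Fragment 1: template[0:4] = AACT -> complement TTGA -> reversed AGTT
Fragment 2: template[4:8] = CTCT -> complement GAGA -> reversed AGAG
Fragment 3: template[8:12] = AACG -> complement TTGC -> reversed CGTT
Fragment 4: template[12:16] = CGCA -> complement GCGT -> reversed TGCG
Fragment 5: template[16:20] = CGGC -> complement GCCG -> reversed GCCG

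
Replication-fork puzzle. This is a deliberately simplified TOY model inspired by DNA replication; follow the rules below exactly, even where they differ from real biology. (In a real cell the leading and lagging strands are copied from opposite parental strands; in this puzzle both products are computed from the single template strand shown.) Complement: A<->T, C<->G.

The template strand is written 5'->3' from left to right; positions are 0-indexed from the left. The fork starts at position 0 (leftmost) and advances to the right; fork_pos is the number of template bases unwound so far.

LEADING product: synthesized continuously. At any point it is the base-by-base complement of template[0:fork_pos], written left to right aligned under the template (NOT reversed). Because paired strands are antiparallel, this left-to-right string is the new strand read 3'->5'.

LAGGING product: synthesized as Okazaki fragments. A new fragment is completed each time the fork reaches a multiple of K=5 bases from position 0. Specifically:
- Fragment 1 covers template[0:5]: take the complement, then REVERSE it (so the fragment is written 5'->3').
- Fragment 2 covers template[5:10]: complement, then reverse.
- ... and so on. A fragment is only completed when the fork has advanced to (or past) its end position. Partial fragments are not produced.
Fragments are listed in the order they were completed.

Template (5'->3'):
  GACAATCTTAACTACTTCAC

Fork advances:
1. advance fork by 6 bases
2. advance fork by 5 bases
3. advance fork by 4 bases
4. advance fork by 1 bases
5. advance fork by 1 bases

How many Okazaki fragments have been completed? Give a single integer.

Answer: 3

Derivation:
Step 1: advance 6 -> fork_pos = 0 + 6 = 6. Reached multiple(s) of 5: 5 -> fragment 1 completed (1 total).
Step 2: advance 5 -> fork_pos = 6 + 5 = 11. Reached multiple(s) of 5: 10 -> fragment 2 completed (2 total).
Step 3: advance 4 -> fork_pos = 11 + 4 = 15. Reached multiple(s) of 5: 15 -> fragment 3 completed (3 total).
Step 4: advance 1 -> fork_pos = 15 + 1 = 16. Next multiple of 5 is 20 (not reached); still 3 fragment(s).
Step 5: advance 1 -> fork_pos = 16 + 1 = 17. Next multiple of 5 is 20 (not reached); still 3 fragment(s).
Check: final fork_pos = 17; the multiples of 5 that are <= 17 are 5..15 -> 17 // 5 = 3 completed fragment(s).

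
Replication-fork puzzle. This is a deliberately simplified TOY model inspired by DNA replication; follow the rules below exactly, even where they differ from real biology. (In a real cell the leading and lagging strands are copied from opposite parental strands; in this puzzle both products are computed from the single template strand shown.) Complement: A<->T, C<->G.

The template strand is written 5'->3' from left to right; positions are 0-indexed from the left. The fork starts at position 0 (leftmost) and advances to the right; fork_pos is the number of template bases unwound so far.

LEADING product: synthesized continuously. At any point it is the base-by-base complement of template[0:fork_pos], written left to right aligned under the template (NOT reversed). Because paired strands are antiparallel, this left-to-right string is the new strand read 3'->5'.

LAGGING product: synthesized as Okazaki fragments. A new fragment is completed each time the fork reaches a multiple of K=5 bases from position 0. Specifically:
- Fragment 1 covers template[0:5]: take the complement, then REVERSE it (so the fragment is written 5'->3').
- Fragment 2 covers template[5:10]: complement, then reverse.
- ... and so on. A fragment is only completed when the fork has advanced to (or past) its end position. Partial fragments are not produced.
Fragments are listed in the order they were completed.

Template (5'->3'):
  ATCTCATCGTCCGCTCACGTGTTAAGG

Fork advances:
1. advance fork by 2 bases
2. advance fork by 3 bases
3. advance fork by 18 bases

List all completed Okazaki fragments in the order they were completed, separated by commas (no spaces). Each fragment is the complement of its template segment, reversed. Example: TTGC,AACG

Step 1: advance 2 -> fork_pos = 0 + 2 = 2. Next multiple of 5 is 5 (not reached); still 0 fragment(s).
Step 2: advance 3 -> fork_pos = 2 + 3 = 5. Reached multiple(s) of 5: 5 -> fragment 1 completed (1 total).
Step 3: advance 18 -> fork_pos = 5 + 18 = 23. Reached multiple(s) of 5: 10, 15, 20 -> fragments 2-4 completed (4 total).
Final fork_pos = 23, so 4 fragment(s) are complete. Build each: template segment -> complement -> reverse.
Fragment 1: template[0:5] = ATCTC -> complement TAGAG -> reversed GAGAT
Fragment 2: template[5:10] = ATCGT -> complement TAGCA -> reversed ACGAT
Fragment 3: template[10:15] = CCGCT -> complement GGCGA -> reversed AGCGG
Fragment 4: template[15:20] = CACGT -> complement GTGCA -> reversed ACGTG

Answer: GAGAT,ACGAT,AGCGG,ACGTG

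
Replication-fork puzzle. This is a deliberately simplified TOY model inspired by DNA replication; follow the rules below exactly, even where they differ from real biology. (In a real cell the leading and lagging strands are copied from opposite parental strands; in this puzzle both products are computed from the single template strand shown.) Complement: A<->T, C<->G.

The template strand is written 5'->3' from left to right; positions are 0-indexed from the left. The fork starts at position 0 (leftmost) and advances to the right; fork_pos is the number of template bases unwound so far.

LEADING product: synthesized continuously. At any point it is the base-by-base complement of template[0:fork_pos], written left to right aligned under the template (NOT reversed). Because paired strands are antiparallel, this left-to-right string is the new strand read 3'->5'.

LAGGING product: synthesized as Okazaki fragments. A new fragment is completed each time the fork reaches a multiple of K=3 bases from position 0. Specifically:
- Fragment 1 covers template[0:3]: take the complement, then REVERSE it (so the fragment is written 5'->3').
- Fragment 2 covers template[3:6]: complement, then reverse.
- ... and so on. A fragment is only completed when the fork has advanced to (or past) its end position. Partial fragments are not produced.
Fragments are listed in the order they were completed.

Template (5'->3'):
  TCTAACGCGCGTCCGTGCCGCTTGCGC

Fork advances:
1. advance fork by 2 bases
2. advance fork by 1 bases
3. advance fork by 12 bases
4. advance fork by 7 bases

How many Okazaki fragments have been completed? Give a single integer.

Answer: 7

Derivation:
Step 1: advance 2 -> fork_pos = 0 + 2 = 2. Next multiple of 3 is 3 (not reached); still 0 fragment(s).
Step 2: advance 1 -> fork_pos = 2 + 1 = 3. Reached multiple(s) of 3: 3 -> fragment 1 completed (1 total).
Step 3: advance 12 -> fork_pos = 3 + 12 = 15. Reached multiple(s) of 3: 6, 9, 12, 15 -> fragments 2-5 completed (5 total).
Step 4: advance 7 -> fork_pos = 15 + 7 = 22. Reached multiple(s) of 3: 18, 21 -> fragments 6-7 completed (7 total).
Check: final fork_pos = 22; the multiples of 3 that are <= 22 are 3..21 -> 22 // 3 = 7 completed fragment(s).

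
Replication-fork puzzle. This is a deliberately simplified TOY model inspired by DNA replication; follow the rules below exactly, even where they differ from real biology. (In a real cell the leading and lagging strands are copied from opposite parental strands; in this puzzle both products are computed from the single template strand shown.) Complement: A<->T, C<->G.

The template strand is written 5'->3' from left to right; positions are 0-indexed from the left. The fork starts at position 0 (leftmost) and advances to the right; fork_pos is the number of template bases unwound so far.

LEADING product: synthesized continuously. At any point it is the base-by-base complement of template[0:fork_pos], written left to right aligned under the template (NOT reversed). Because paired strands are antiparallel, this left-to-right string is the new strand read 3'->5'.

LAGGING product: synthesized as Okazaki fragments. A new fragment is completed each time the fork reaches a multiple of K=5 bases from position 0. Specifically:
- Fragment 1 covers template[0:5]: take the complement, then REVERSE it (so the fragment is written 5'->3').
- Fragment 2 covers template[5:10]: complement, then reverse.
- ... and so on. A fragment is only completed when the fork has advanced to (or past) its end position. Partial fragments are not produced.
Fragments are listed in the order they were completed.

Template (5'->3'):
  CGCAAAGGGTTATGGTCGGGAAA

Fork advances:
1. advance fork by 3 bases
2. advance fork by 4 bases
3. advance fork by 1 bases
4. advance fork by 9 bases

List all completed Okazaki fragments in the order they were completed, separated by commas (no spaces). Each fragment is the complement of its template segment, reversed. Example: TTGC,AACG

Step 1: advance 3 -> fork_pos = 0 + 3 = 3. Next multiple of 5 is 5 (not reached); still 0 fragment(s).
Step 2: advance 4 -> fork_pos = 3 + 4 = 7. Reached multiple(s) of 5: 5 -> fragment 1 completed (1 total).
Step 3: advance 1 -> fork_pos = 7 + 1 = 8. Next multiple of 5 is 10 (not reached); still 1 fragment(s).
Step 4: advance 9 -> fork_pos = 8 + 9 = 17. Reached multiple(s) of 5: 10, 15 -> fragments 2-3 completed (3 total).
Final fork_pos = 17, so 3 fragment(s) are complete. Build each: template segment -> complement -> reverse.
Fragment 1: template[0:5] = CGCAA -> complement GCGTT -> reversed TTGCG
Fragment 2: template[5:10] = AGGGT -> complement TCCCA -> reversed ACCCT
Fragment 3: template[10:15] = TATGG -> complement ATACC -> reversed CCATA

Answer: TTGCG,ACCCT,CCATA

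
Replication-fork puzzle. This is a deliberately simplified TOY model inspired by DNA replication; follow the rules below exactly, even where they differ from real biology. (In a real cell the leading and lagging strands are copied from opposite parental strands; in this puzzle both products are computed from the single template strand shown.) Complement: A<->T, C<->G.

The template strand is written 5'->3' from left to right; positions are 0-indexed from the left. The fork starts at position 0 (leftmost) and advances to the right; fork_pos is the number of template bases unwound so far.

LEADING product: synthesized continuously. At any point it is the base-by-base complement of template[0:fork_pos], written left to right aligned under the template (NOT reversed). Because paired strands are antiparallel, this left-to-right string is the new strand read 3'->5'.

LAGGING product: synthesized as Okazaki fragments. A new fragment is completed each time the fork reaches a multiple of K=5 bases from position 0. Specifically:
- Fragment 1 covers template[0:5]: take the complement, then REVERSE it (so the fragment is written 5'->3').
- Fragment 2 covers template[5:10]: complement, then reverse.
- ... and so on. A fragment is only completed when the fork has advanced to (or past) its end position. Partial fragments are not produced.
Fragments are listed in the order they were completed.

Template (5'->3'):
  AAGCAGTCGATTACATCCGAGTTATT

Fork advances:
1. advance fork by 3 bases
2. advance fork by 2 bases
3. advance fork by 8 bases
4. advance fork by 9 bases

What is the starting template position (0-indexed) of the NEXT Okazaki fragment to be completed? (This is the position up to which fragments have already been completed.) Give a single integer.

Step 1: advance 3 -> fork_pos = 0 + 3 = 3. Next multiple of 5 is 5 (not reached); still 0 fragment(s).
Step 2: advance 2 -> fork_pos = 3 + 2 = 5. Reached multiple(s) of 5: 5 -> fragment 1 completed (1 total).
Step 3: advance 8 -> fork_pos = 5 + 8 = 13. Reached multiple(s) of 5: 10 -> fragment 2 completed (2 total).
Step 4: advance 9 -> fork_pos = 13 + 9 = 22. Reached multiple(s) of 5: 15, 20 -> fragments 3-4 completed (4 total).
4 fragment(s) completed, covering template[0:20] (4 x 5 = 20). The next fragment, fragment 5, covers template[20:25], so it starts at position 20.

Answer: 20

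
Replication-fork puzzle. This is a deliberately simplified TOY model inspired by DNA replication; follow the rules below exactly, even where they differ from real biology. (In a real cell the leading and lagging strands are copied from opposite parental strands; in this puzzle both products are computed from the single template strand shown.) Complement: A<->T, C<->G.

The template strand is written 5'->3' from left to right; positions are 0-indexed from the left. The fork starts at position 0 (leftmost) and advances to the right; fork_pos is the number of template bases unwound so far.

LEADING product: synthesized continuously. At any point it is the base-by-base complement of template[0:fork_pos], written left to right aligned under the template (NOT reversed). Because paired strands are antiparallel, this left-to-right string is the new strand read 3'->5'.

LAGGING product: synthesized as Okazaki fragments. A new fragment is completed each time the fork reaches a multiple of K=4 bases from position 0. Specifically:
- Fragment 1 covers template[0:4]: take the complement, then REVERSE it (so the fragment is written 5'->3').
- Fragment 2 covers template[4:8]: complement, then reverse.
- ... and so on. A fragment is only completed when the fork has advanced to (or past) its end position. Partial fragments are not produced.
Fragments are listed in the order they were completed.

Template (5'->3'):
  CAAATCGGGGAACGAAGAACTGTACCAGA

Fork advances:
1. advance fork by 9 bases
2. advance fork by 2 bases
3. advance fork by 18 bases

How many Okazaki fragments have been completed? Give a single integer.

Answer: 7

Derivation:
Step 1: advance 9 -> fork_pos = 0 + 9 = 9. Reached multiple(s) of 4: 4, 8 -> fragments 1-2 completed (2 total).
Step 2: advance 2 -> fork_pos = 9 + 2 = 11. Next multiple of 4 is 12 (not reached); still 2 fragment(s).
Step 3: advance 18 -> fork_pos = 11 + 18 = 29. Reached multiple(s) of 4: 12, 16, 20, 24, 28 -> fragments 3-7 completed (7 total).
Check: final fork_pos = 29; the multiples of 4 that are <= 29 are 4..28 -> 29 // 4 = 7 completed fragment(s).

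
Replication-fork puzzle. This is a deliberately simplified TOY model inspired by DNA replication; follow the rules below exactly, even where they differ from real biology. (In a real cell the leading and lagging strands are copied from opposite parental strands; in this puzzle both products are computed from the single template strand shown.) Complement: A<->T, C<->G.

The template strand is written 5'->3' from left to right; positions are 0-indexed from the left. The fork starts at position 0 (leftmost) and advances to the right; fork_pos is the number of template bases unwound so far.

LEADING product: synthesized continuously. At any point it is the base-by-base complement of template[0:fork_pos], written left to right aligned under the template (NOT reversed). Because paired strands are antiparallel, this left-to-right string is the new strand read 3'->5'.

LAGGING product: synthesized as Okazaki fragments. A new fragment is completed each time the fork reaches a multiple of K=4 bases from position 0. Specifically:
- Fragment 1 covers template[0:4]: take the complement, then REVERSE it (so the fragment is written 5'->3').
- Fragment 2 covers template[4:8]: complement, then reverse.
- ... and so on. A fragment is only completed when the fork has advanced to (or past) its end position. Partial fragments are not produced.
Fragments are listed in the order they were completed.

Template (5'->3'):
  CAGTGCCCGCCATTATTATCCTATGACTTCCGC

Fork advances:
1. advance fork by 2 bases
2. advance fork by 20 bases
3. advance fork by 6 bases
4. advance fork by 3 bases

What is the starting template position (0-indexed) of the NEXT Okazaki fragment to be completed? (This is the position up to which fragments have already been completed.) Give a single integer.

Step 1: advance 2 -> fork_pos = 0 + 2 = 2. Next multiple of 4 is 4 (not reached); still 0 fragment(s).
Step 2: advance 20 -> fork_pos = 2 + 20 = 22. Reached multiple(s) of 4: 4, 8, 12, 16, 20 -> fragments 1-5 completed (5 total).
Step 3: advance 6 -> fork_pos = 22 + 6 = 28. Reached multiple(s) of 4: 24, 28 -> fragments 6-7 completed (7 total).
Step 4: advance 3 -> fork_pos = 28 + 3 = 31. Next multiple of 4 is 32 (not reached); still 7 fragment(s).
7 fragment(s) completed, covering template[0:28] (7 x 4 = 28). The next fragment, fragment 8, covers template[28:32], so it starts at position 28.

Answer: 28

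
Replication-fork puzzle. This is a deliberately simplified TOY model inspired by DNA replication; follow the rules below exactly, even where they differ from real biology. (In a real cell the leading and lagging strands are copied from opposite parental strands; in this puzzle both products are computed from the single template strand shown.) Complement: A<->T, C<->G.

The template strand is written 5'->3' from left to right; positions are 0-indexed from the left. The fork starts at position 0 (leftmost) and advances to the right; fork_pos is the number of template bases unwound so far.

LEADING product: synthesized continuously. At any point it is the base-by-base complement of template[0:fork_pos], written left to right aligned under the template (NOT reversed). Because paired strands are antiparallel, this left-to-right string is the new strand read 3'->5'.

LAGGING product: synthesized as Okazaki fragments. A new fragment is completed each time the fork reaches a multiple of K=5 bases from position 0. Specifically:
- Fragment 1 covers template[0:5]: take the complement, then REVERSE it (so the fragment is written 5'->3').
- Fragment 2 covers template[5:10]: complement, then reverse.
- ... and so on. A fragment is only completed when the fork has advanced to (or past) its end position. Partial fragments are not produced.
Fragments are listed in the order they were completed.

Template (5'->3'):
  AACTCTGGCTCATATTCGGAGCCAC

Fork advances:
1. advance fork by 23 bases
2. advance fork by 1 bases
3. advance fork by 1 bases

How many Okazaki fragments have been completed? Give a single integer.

Answer: 5

Derivation:
Step 1: advance 23 -> fork_pos = 0 + 23 = 23. Reached multiple(s) of 5: 5, 10, 15, 20 -> fragments 1-4 completed (4 total).
Step 2: advance 1 -> fork_pos = 23 + 1 = 24. Next multiple of 5 is 25 (not reached); still 4 fragment(s).
Step 3: advance 1 -> fork_pos = 24 + 1 = 25. Reached multiple(s) of 5: 25 -> fragment 5 completed (5 total).
Check: final fork_pos = 25; the multiples of 5 that are <= 25 are 5..25 -> 25 // 5 = 5 completed fragment(s).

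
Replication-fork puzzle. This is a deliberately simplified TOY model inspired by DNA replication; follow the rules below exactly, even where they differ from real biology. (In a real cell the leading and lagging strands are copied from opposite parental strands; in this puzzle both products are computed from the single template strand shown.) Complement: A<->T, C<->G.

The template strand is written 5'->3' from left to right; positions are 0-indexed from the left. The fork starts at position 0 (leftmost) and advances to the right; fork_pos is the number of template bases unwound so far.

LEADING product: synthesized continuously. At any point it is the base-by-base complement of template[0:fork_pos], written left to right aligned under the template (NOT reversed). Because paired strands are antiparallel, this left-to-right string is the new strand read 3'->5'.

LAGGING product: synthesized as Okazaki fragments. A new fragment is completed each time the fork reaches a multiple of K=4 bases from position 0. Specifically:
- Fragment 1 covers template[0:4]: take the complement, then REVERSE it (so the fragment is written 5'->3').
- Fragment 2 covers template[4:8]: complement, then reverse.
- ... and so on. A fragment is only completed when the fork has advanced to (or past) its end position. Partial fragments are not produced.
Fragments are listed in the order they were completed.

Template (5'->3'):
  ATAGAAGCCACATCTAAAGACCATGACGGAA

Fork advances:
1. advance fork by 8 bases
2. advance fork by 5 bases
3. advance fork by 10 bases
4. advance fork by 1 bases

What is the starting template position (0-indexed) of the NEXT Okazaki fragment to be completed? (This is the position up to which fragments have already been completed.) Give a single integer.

Step 1: advance 8 -> fork_pos = 0 + 8 = 8. Reached multiple(s) of 4: 4, 8 -> fragments 1-2 completed (2 total).
Step 2: advance 5 -> fork_pos = 8 + 5 = 13. Reached multiple(s) of 4: 12 -> fragment 3 completed (3 total).
Step 3: advance 10 -> fork_pos = 13 + 10 = 23. Reached multiple(s) of 4: 16, 20 -> fragments 4-5 completed (5 total).
Step 4: advance 1 -> fork_pos = 23 + 1 = 24. Reached multiple(s) of 4: 24 -> fragment 6 completed (6 total).
6 fragment(s) completed, covering template[0:24] (6 x 4 = 24). The next fragment, fragment 7, covers template[24:28], so it starts at position 24.

Answer: 24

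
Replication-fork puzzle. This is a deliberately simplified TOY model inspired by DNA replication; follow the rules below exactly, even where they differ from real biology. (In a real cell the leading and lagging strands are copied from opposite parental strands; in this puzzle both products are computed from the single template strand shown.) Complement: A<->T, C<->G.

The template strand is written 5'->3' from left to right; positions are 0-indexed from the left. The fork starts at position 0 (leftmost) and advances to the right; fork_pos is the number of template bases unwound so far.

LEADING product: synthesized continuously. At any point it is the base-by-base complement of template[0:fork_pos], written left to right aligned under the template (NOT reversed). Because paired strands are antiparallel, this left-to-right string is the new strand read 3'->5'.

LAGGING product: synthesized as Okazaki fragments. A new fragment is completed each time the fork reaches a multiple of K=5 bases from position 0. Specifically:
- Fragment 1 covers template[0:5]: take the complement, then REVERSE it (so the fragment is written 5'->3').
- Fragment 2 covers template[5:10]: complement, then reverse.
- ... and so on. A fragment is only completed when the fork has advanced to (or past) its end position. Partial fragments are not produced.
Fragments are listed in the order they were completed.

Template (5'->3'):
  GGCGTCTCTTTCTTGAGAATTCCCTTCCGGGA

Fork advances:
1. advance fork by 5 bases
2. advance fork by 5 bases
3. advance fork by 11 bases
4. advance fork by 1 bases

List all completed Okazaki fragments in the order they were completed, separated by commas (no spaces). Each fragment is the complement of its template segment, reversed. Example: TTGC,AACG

Answer: ACGCC,AAGAG,CAAGA,ATTCT

Derivation:
Step 1: advance 5 -> fork_pos = 0 + 5 = 5. Reached multiple(s) of 5: 5 -> fragment 1 completed (1 total).
Step 2: advance 5 -> fork_pos = 5 + 5 = 10. Reached multiple(s) of 5: 10 -> fragment 2 completed (2 total).
Step 3: advance 11 -> fork_pos = 10 + 11 = 21. Reached multiple(s) of 5: 15, 20 -> fragments 3-4 completed (4 total).
Step 4: advance 1 -> fork_pos = 21 + 1 = 22. Next multiple of 5 is 25 (not reached); still 4 fragment(s).
Final fork_pos = 22, so 4 fragment(s) are complete. Build each: template segment -> complement -> reverse.
Fragment 1: template[0:5] = GGCGT -> complement CCGCA -> reversed ACGCC
Fragment 2: template[5:10] = CTCTT -> complement GAGAA -> reversed AAGAG
Fragment 3: template[10:15] = TCTTG -> complement AGAAC -> reversed CAAGA
Fragment 4: template[15:20] = AGAAT -> complement TCTTA -> reversed ATTCT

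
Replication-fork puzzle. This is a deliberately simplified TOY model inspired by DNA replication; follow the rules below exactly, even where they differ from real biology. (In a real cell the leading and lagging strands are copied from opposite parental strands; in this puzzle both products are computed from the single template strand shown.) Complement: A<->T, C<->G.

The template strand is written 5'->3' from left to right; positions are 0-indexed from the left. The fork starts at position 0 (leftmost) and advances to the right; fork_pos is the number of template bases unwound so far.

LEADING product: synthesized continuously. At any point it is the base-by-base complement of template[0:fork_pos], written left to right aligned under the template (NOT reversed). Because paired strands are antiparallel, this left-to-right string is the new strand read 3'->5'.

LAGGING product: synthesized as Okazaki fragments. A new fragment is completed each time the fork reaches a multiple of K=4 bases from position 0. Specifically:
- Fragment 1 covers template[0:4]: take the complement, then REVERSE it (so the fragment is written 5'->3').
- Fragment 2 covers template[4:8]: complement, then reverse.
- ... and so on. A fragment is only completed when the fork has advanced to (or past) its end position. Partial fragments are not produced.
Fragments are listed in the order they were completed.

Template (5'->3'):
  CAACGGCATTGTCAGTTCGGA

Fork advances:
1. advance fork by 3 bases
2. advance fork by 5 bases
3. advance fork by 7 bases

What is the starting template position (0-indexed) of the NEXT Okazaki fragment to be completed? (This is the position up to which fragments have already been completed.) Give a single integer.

Answer: 12

Derivation:
Step 1: advance 3 -> fork_pos = 0 + 3 = 3. Next multiple of 4 is 4 (not reached); still 0 fragment(s).
Step 2: advance 5 -> fork_pos = 3 + 5 = 8. Reached multiple(s) of 4: 4, 8 -> fragments 1-2 completed (2 total).
Step 3: advance 7 -> fork_pos = 8 + 7 = 15. Reached multiple(s) of 4: 12 -> fragment 3 completed (3 total).
3 fragment(s) completed, covering template[0:12] (3 x 4 = 12). The next fragment, fragment 4, covers template[12:16], so it starts at position 12.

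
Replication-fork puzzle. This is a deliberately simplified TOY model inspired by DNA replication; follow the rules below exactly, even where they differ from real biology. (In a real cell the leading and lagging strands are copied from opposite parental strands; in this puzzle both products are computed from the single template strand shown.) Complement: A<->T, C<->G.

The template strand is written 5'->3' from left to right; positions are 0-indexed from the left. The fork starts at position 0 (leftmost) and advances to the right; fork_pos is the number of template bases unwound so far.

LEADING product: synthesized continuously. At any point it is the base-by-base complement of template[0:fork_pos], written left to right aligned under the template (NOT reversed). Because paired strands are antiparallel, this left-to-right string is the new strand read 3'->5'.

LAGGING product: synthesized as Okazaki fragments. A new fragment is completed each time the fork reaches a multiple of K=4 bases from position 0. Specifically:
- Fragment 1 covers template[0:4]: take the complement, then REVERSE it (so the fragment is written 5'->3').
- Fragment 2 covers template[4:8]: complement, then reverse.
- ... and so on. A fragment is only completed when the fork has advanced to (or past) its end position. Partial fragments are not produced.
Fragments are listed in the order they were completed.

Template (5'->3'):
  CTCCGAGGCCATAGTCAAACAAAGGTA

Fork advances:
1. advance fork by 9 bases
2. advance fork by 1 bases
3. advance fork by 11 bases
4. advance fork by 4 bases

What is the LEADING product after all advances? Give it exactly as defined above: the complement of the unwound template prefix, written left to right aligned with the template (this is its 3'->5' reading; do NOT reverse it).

Answer: GAGGCTCCGGTATCAGTTTGTTTCC

Derivation:
Step 1: advance 9 -> fork_pos = 0 + 9 = 9.
Step 2: advance 1 -> fork_pos = 9 + 1 = 10.
Step 3: advance 11 -> fork_pos = 10 + 11 = 21.
Step 4: advance 4 -> fork_pos = 21 + 4 = 25.
Unwound prefix: template[0:25] = CTCCGAGGCCATAGTCAAACAAAGG
Complement it base by base (A<->T, C<->G), keeping left-to-right order:
  [0:5] CTCCG -> GAGGC
  [5:10] AGGCC -> TCCGG
  [10:15] ATAGT -> TATCA
  [15:20] CAAAC -> GTTTG
  [20:25] AAAGG -> TTTCC
Concatenate: GAGGCTCCGGTATCAGTTTGTTTCC (length 25; written aligned with the template, i.e. 3'->5').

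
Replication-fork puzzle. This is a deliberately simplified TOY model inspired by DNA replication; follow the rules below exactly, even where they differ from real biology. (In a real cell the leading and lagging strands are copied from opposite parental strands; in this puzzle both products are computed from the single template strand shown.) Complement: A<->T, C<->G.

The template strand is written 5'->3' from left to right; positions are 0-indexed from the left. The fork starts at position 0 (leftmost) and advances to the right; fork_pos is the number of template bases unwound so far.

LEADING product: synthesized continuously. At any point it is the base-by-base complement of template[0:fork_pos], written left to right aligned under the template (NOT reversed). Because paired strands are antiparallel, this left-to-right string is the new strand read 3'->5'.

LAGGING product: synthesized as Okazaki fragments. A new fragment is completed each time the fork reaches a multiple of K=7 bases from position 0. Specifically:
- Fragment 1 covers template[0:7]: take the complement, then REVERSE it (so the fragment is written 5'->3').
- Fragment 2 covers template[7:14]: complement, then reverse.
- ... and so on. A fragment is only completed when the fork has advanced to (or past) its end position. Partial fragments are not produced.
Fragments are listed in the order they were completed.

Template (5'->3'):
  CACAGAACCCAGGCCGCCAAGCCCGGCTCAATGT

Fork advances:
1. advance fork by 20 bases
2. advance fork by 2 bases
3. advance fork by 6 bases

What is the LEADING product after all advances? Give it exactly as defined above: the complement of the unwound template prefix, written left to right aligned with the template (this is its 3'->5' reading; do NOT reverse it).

Answer: GTGTCTTGGGTCCGGCGGTTCGGGCCGA

Derivation:
Step 1: advance 20 -> fork_pos = 0 + 20 = 20.
Step 2: advance 2 -> fork_pos = 20 + 2 = 22.
Step 3: advance 6 -> fork_pos = 22 + 6 = 28.
Unwound prefix: template[0:28] = CACAGAACCCAGGCCGCCAAGCCCGGCT
Complement it base by base (A<->T, C<->G), keeping left-to-right order:
  [0:5] CACAG -> GTGTC
  [5:10] AACCC -> TTGGG
  [10:15] AGGCC -> TCCGG
  [15:20] GCCAA -> CGGTT
  [20:25] GCCCG -> CGGGC
  [25:28] GCT -> CGA
Concatenate: GTGTCTTGGGTCCGGCGGTTCGGGCCGA (length 28; written aligned with the template, i.e. 3'->5').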